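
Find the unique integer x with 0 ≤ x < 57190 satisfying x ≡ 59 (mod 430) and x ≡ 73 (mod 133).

48219

Write x = 59 + 430·k. Then 430·k ≡ 73 − 59 ≡ 14 (mod 133).
Need 430⁻¹ mod 133. Extended Euclid on (133, 31):
133 = 4·31 + 9
31 = 3·9 + 4
9 = 2·4 + 1
4 = 4·1 + 0
Back-substitute:
1 = 9 − 2·4
1 = −2·31 + 7·9
1 = 7·133 − 30·31
430⁻¹ ≡ 103 (mod 133), so k ≡ 103·14 ≡ 112 (mod 133).
x = 59 + 430·112 = 48219.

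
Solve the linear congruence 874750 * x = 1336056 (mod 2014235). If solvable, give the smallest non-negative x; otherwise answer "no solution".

gcd(874750, 2014235):
2014235 = 2×874750 + 264735
874750 = 3×264735 + 80545
264735 = 3×80545 + 23100
80545 = 3×23100 + 11245
23100 = 2×11245 + 610
11245 = 18×610 + 265
610 = 2×265 + 80
265 = 3×80 + 25
80 = 3×25 + 5
25 = 5×5 + 0
gcd = 5, but 5 ∤ 1336056, so the congruence has no solution.

no solution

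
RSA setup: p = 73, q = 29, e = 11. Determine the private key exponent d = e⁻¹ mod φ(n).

φ(n) = (p−1)(q−1) = 72·28 = 2016.
Need d with 11·d ≡ 1 (mod 2016). Apply the extended Euclidean algorithm:
2016 = 183·11 + 3
11 = 3·3 + 2
3 = 1·2 + 1
2 = 2·1 + 0
Back-substitute:
1 = 3 − 2
1 = −11 + 4·3
1 = 4·2016 − 733·11
So 11·(-733) ≡ 1 (mod 2016), hence d ≡ -733 ≡ 1283 (mod 2016).

1283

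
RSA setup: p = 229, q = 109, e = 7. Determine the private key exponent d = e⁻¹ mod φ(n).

φ(n) = (p−1)(q−1) = 228·108 = 24624.
Need d with 7·d ≡ 1 (mod 24624). Apply the extended Euclidean algorithm:
24624 = 3517·7 + 5
7 = 1·5 + 2
5 = 2·2 + 1
2 = 2·1 + 0
Back-substitute:
1 = 5 − 2·2
1 = −2·7 + 3·5
1 = 3·24624 − 10553·7
So 7·(-10553) ≡ 1 (mod 24624), hence d ≡ -10553 ≡ 14071 (mod 24624).

14071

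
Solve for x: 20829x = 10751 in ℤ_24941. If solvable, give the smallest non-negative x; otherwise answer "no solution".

First find gcd(20829, 24941):
24941 = 1·20829 + 4112
20829 = 5·4112 + 269
4112 = 15·269 + 77
269 = 3·77 + 38
77 = 2·38 + 1
38 = 38·1 + 0
gcd = 1, so a unique solution mod 24941 exists.
Back-substitute for the Bézout coefficients:
1 = 77 − 2·38
1 = −2·269 + 7·77
1 = 7·4112 − 107·269
1 = −107·20829 + 542·4112
1 = 542·24941 − 649·20829
So 20829·(-649) ≡ 1 (mod 24941), giving 20829⁻¹ ≡ 24292.
x ≡ 20829⁻¹·10751 ≡ 24292·10751 ≡ 6081 (mod 24941).

6081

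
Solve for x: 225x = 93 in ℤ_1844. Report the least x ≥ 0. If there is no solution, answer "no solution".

25

First find gcd(225, 1844):
1844 = 8*225 + 44
225 = 5*44 + 5
44 = 8*5 + 4
5 = 1*4 + 1
4 = 4*1 + 0
gcd = 1, so a unique solution mod 1844 exists.
Back-substitute for the Bézout coefficients:
1 = 5 − 4
1 = −44 + 9·5
1 = 9·225 − 46·44
1 = −46·1844 + 377·225
So 225·(377) ≡ 1 (mod 1844), giving 225⁻¹ ≡ 377.
x ≡ 225⁻¹·93 ≡ 377·93 ≡ 25 (mod 1844).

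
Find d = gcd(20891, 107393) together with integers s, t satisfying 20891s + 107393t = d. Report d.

13

Repeated division:
107393 = 5*20891 + 2938
20891 = 7*2938 + 325
2938 = 9*325 + 13
325 = 25*13 + 0
gcd(20891, 107393) = 13.
Back-substituting:
13 = 2938 − 9·325
13 = −9·20891 + 64·2938
13 = 64·107393 − 329·20891
So 13 = (64)·107393 + (-329)·20891.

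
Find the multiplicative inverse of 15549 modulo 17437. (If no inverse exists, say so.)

Extended Euclidean algorithm:
17437 = 1×15549 + 1888
15549 = 8×1888 + 445
1888 = 4×445 + 108
445 = 4×108 + 13
108 = 8×13 + 4
13 = 3×4 + 1
4 = 4×1 + 0
gcd = 1, so the inverse exists. Back-substitute:
1 = 13 − 3·4
1 = −3·108 + 25·13
1 = 25·445 − 103·108
1 = −103·1888 + 437·445
1 = 437·15549 − 3599·1888
1 = −3599·17437 + 4036·15549
So 15549·4036 ≡ 1 (mod 17437).

4036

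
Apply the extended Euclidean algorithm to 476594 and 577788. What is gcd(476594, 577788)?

Apply Euclid's algorithm to 577788 and 476594:
577788 = 1×476594 + 101194
476594 = 4×101194 + 71818
101194 = 1×71818 + 29376
71818 = 2×29376 + 13066
29376 = 2×13066 + 3244
13066 = 4×3244 + 90
3244 = 36×90 + 4
90 = 22×4 + 2
4 = 2×2 + 0
gcd(476594, 577788) = 2.
Express as a combination:
2 = 90 − 22·4
2 = −22·3244 + 793·90
2 = 793·13066 − 3194·3244
2 = −3194·29376 + 7181·13066
2 = 7181·71818 − 17556·29376
2 = −17556·101194 + 24737·71818
2 = 24737·476594 − 116504·101194
2 = −116504·577788 + 141241·476594
So 2 = (-116504)·577788 + (141241)·476594.

2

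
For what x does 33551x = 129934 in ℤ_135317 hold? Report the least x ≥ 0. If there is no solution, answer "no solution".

First find gcd(33551, 135317):
135317 = 4×33551 + 1113
33551 = 30×1113 + 161
1113 = 6×161 + 147
161 = 1×147 + 14
147 = 10×14 + 7
14 = 2×7 + 0
gcd = 7 and 7 | 129934, so solutions exist. Divide through by 7: 4793x ≡ 18562 (mod 19331).
Now find 4793⁻¹ mod 19331:
19331 = 4*4793 + 159
4793 = 30*159 + 23
159 = 6*23 + 21
23 = 1*21 + 2
21 = 10*2 + 1
2 = 2*1 + 0
Back-substitute:
1 = 21 − 10·2
1 = −10·23 + 11·21
1 = 11·159 − 76·23
1 = −76·4793 + 2291·159
1 = 2291·19331 − 9240·4793
So 4793·(-9240) ≡ 1 (mod 19331), i.e. 4793⁻¹ ≡ 10091.
Then x ≡ 10091·18562 ≡ 11083 (mod 19331); the smallest non-negative solution is x = 11083.

11083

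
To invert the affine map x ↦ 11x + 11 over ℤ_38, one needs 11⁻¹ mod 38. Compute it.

Apply the Euclidean algorithm to 38 and 11:
38 = 3×11 + 5
11 = 2×5 + 1
5 = 5×1 + 0
Since gcd(11, 38) = 1, back-substitute to write 1 as a combination:
1 = 11 − 2·5
1 = −2·38 + 7·11
So 11·7 ≡ 1 (mod 38).

7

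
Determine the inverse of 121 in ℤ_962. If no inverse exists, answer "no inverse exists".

803

Apply the Euclidean algorithm to 962 and 121:
962 = 7*121 + 115
121 = 1*115 + 6
115 = 19*6 + 1
6 = 6*1 + 0
The gcd is 1. Working backward:
1 = 115 − 19·6
1 = −19·121 + 20·115
1 = 20·962 − 159·121
So 121·(-159) ≡ 1 (mod 962), and -159 ≡ 803 (mod 962).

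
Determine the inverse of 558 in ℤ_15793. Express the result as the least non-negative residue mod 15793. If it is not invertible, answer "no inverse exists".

gcd(15793, 558) by repeated division:
15793 = 28·558 + 169
558 = 3·169 + 51
169 = 3·51 + 16
51 = 3·16 + 3
16 = 5·3 + 1
3 = 3·1 + 0
Since gcd(558, 15793) = 1, back-substitute to write 1 as a combination:
1 = 16 − 5·3
1 = −5·51 + 16·16
1 = 16·169 − 53·51
1 = −53·558 + 175·169
1 = 175·15793 − 4953·558
So 558·(-4953) ≡ 1 (mod 15793), and -4953 ≡ 10840 (mod 15793).

10840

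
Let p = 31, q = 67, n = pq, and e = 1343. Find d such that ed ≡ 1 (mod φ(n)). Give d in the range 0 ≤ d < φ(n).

φ(n) = (p−1)(q−1) = 30·66 = 1980.
Need d with 1343·d ≡ 1 (mod 1980). Apply the extended Euclidean algorithm:
1980 = 1×1343 + 637
1343 = 2×637 + 69
637 = 9×69 + 16
69 = 4×16 + 5
16 = 3×5 + 1
5 = 5×1 + 0
Back-substitute:
1 = 16 − 3·5
1 = −3·69 + 13·16
1 = 13·637 − 120·69
1 = −120·1343 + 253·637
1 = 253·1980 − 373·1343
So 1343·(-373) ≡ 1 (mod 1980), hence d ≡ -373 ≡ 1607 (mod 1980).

1607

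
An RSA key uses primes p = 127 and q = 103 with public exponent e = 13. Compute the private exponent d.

φ(n) = (p−1)(q−1) = 126·102 = 12852.
Need d with 13·d ≡ 1 (mod 12852). Apply the extended Euclidean algorithm:
12852 = 988·13 + 8
13 = 1·8 + 5
8 = 1·5 + 3
5 = 1·3 + 2
3 = 1·2 + 1
2 = 2·1 + 0
Back-substitute:
1 = 3 − 2
1 = −5 + 2·3
1 = 2·8 − 3·5
1 = −3·13 + 5·8
1 = 5·12852 − 4943·13
So 13·(-4943) ≡ 1 (mod 12852), hence d ≡ -4943 ≡ 7909 (mod 12852).

7909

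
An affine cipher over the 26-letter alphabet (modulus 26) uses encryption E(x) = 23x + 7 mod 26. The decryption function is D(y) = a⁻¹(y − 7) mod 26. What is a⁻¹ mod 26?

17

gcd(26, 23) by repeated division:
26 = 1·23 + 3
23 = 7·3 + 2
3 = 1·2 + 1
2 = 2·1 + 0
The gcd is 1. Working backward:
1 = 3 − 2
1 = −23 + 8·3
1 = 8·26 − 9·23
Thus 23·(-9) ≡ 1 (mod 26); reducing, -9 mod 26 = 17.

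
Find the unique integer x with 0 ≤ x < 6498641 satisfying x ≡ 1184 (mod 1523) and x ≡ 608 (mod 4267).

2445599

Write x = 1184 + 1523·k. Then 1523·k ≡ 608 − 1184 ≡ 3691 (mod 4267).
Need 1523⁻¹ mod 4267. Extended Euclid on (4267, 1523):
4267 = 2*1523 + 1221
1523 = 1*1221 + 302
1221 = 4*302 + 13
302 = 23*13 + 3
13 = 4*3 + 1
3 = 3*1 + 0
Back-substitute:
1 = 13 − 4·3
1 = −4·302 + 93·13
1 = 93·1221 − 376·302
1 = −376·1523 + 469·1221
1 = 469·4267 − 1314·1523
1523⁻¹ ≡ 2953 (mod 4267), so k ≡ 2953·3691 ≡ 1605 (mod 4267).
x = 1184 + 1523·1605 = 2445599.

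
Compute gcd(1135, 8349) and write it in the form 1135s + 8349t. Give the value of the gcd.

1

Repeated division:
8349 = 7·1135 + 404
1135 = 2·404 + 327
404 = 1·327 + 77
327 = 4·77 + 19
77 = 4·19 + 1
19 = 19·1 + 0
gcd(1135, 8349) = 1.
Working backward:
1 = 77 − 4·19
1 = −4·327 + 17·77
1 = 17·404 − 21·327
1 = −21·1135 + 59·404
1 = 59·8349 − 434·1135
So 1 = (59)·8349 + (-434)·1135.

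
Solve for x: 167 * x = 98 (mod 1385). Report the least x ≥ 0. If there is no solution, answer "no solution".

First find gcd(167, 1385):
1385 = 8*167 + 49
167 = 3*49 + 20
49 = 2*20 + 9
20 = 2*9 + 2
9 = 4*2 + 1
2 = 2*1 + 0
gcd = 1, so a unique solution mod 1385 exists.
Back-substitute for the Bézout coefficients:
1 = 9 − 4·2
1 = −4·20 + 9·9
1 = 9·49 − 22·20
1 = −22·167 + 75·49
1 = 75·1385 − 622·167
So 167·(-622) ≡ 1 (mod 1385), giving 167⁻¹ ≡ 763.
x ≡ 167⁻¹·98 ≡ 763·98 ≡ 1369 (mod 1385).

1369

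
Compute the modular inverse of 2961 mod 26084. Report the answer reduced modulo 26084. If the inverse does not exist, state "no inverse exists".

Extended Euclidean algorithm:
26084 = 8·2961 + 2396
2961 = 1·2396 + 565
2396 = 4·565 + 136
565 = 4·136 + 21
136 = 6·21 + 10
21 = 2·10 + 1
10 = 10·1 + 0
Since gcd(2961, 26084) = 1, back-substitute to write 1 as a combination:
1 = 21 − 2·10
1 = −2·136 + 13·21
1 = 13·565 − 54·136
1 = −54·2396 + 229·565
1 = 229·2961 − 283·2396
1 = −283·26084 + 2493·2961
So 2961·2493 ≡ 1 (mod 26084).

2493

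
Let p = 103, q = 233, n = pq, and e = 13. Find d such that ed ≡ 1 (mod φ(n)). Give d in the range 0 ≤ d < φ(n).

φ(n) = (p−1)(q−1) = 102·232 = 23664.
Need d with 13·d ≡ 1 (mod 23664). Apply the extended Euclidean algorithm:
23664 = 1820·13 + 4
13 = 3·4 + 1
4 = 4·1 + 0
Back-substitute:
1 = 13 − 3·4
1 = −3·23664 + 5461·13
So 13·5461 ≡ 1 (mod 23664), hence d = 5461.

5461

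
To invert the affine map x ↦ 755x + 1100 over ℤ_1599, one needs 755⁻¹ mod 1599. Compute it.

521

Apply the Euclidean algorithm to 1599 and 755:
1599 = 2*755 + 89
755 = 8*89 + 43
89 = 2*43 + 3
43 = 14*3 + 1
3 = 3*1 + 0
gcd = 1, so the inverse exists. Back-substitute:
1 = 43 − 14·3
1 = −14·89 + 29·43
1 = 29·755 − 246·89
1 = −246·1599 + 521·755
So 755·521 ≡ 1 (mod 1599).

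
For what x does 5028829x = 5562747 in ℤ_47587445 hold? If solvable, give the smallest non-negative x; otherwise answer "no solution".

First find gcd(5028829, 47587445):
47587445 = 9·5028829 + 2327984
5028829 = 2·2327984 + 372861
2327984 = 6·372861 + 90818
372861 = 4·90818 + 9589
90818 = 9·9589 + 4517
9589 = 2·4517 + 555
4517 = 8·555 + 77
555 = 7·77 + 16
77 = 4·16 + 13
16 = 1·13 + 3
13 = 4·3 + 1
3 = 3·1 + 0
gcd = 1, so a unique solution mod 47587445 exists.
Back-substitute for the Bézout coefficients:
1 = 13 − 4·3
1 = −4·16 + 5·13
1 = 5·77 − 24·16
1 = −24·555 + 173·77
1 = 173·4517 − 1408·555
1 = −1408·9589 + 2989·4517
1 = 2989·90818 − 28309·9589
1 = −28309·372861 + 116225·90818
1 = 116225·2327984 − 725659·372861
1 = −725659·5028829 + 1567543·2327984
1 = 1567543·47587445 − 14833546·5028829
So 5028829·(-14833546) ≡ 1 (mod 47587445), giving 5028829⁻¹ ≡ 32753899.
x ≡ 5028829⁻¹·5562747 ≡ 32753899·5562747 ≡ 33670678 (mod 47587445).

33670678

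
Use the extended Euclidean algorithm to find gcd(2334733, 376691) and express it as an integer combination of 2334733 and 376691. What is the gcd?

1

Apply Euclid's algorithm to 2334733 and 376691:
2334733 = 6*376691 + 74587
376691 = 5*74587 + 3756
74587 = 19*3756 + 3223
3756 = 1*3223 + 533
3223 = 6*533 + 25
533 = 21*25 + 8
25 = 3*8 + 1
8 = 8*1 + 0
gcd(2334733, 376691) = 1.
Express as a combination:
1 = 25 − 3·8
1 = −3·533 + 64·25
1 = 64·3223 − 387·533
1 = −387·3756 + 451·3223
1 = 451·74587 − 8956·3756
1 = −8956·376691 + 45231·74587
1 = 45231·2334733 − 280342·376691
So 1 = (45231)·2334733 + (-280342)·376691.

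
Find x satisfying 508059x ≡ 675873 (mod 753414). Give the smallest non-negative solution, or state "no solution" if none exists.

225025

First find gcd(508059, 753414):
753414 = 1*508059 + 245355
508059 = 2*245355 + 17349
245355 = 14*17349 + 2469
17349 = 7*2469 + 66
2469 = 37*66 + 27
66 = 2*27 + 12
27 = 2*12 + 3
12 = 4*3 + 0
gcd = 3 and 3 | 675873, so solutions exist. Divide through by 3: 169353x ≡ 225291 (mod 251138).
Now find 169353⁻¹ mod 251138:
251138 = 1×169353 + 81785
169353 = 2×81785 + 5783
81785 = 14×5783 + 823
5783 = 7×823 + 22
823 = 37×22 + 9
22 = 2×9 + 4
9 = 2×4 + 1
4 = 4×1 + 0
Back-substitute:
1 = 9 − 2·4
1 = −2·22 + 5·9
1 = 5·823 − 187·22
1 = −187·5783 + 1314·823
1 = 1314·81785 − 18583·5783
1 = −18583·169353 + 38480·81785
1 = 38480·251138 − 57063·169353
So 169353·(-57063) ≡ 1 (mod 251138), i.e. 169353⁻¹ ≡ 194075.
Then x ≡ 194075·225291 ≡ 225025 (mod 251138); the smallest non-negative solution is x = 225025.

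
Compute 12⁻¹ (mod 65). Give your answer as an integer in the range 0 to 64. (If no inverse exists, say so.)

gcd(65, 12) by repeated division:
65 = 5*12 + 5
12 = 2*5 + 2
5 = 2*2 + 1
2 = 2*1 + 0
Since gcd(12, 65) = 1, back-substitute to write 1 as a combination:
1 = 5 − 2·2
1 = −2·12 + 5·5
1 = 5·65 − 27·12
So 12·(-27) ≡ 1 (mod 65), and -27 ≡ 38 (mod 65).

38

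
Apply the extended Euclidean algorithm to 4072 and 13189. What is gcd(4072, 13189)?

Euclidean algorithm:
13189 = 3×4072 + 973
4072 = 4×973 + 180
973 = 5×180 + 73
180 = 2×73 + 34
73 = 2×34 + 5
34 = 6×5 + 4
5 = 1×4 + 1
4 = 4×1 + 0
gcd(4072, 13189) = 1.
Express as a combination:
1 = 5 − 4
1 = −34 + 7·5
1 = 7·73 − 15·34
1 = −15·180 + 37·73
1 = 37·973 − 200·180
1 = −200·4072 + 837·973
1 = 837·13189 − 2711·4072
So 1 = (837)·13189 + (-2711)·4072.

1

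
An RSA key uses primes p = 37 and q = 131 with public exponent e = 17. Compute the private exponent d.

2753

φ(n) = (p−1)(q−1) = 36·130 = 4680.
Need d with 17·d ≡ 1 (mod 4680). Apply the extended Euclidean algorithm:
4680 = 275×17 + 5
17 = 3×5 + 2
5 = 2×2 + 1
2 = 2×1 + 0
Back-substitute:
1 = 5 − 2·2
1 = −2·17 + 7·5
1 = 7·4680 − 1927·17
So 17·(-1927) ≡ 1 (mod 4680), hence d ≡ -1927 ≡ 2753 (mod 4680).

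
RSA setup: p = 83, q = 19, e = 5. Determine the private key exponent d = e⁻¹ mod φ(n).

φ(n) = (p−1)(q−1) = 82·18 = 1476.
Need d with 5·d ≡ 1 (mod 1476). Apply the extended Euclidean algorithm:
1476 = 295×5 + 1
5 = 5×1 + 0
Back-substitute:
1 = 1476 − 295·5
So 5·(-295) ≡ 1 (mod 1476), hence d ≡ -295 ≡ 1181 (mod 1476).

1181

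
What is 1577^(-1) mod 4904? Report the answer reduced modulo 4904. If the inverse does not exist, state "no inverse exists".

737

gcd(4904, 1577) by repeated division:
4904 = 3·1577 + 173
1577 = 9·173 + 20
173 = 8·20 + 13
20 = 1·13 + 7
13 = 1·7 + 6
7 = 1·6 + 1
6 = 6·1 + 0
The gcd is 1. Working backward:
1 = 7 − 6
1 = −13 + 2·7
1 = 2·20 − 3·13
1 = −3·173 + 26·20
1 = 26·1577 − 237·173
1 = −237·4904 + 737·1577
So 1577·737 ≡ 1 (mod 4904).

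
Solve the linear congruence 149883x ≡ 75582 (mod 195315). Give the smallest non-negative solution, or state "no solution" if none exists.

51974

First find gcd(149883, 195315):
195315 = 1·149883 + 45432
149883 = 3·45432 + 13587
45432 = 3·13587 + 4671
13587 = 2·4671 + 4245
4671 = 1·4245 + 426
4245 = 9·426 + 411
426 = 1·411 + 15
411 = 27·15 + 6
15 = 2·6 + 3
6 = 2·3 + 0
gcd = 3 and 3 | 75582, so solutions exist. Divide through by 3: 49961x ≡ 25194 (mod 65105).
Now find 49961⁻¹ mod 65105:
65105 = 1·49961 + 15144
49961 = 3·15144 + 4529
15144 = 3·4529 + 1557
4529 = 2·1557 + 1415
1557 = 1·1415 + 142
1415 = 9·142 + 137
142 = 1·137 + 5
137 = 27·5 + 2
5 = 2·2 + 1
2 = 2·1 + 0
Back-substitute:
1 = 5 − 2·2
1 = −2·137 + 55·5
1 = 55·142 − 57·137
1 = −57·1415 + 568·142
1 = 568·1557 − 625·1415
1 = −625·4529 + 1818·1557
1 = 1818·15144 − 6079·4529
1 = −6079·49961 + 20055·15144
1 = 20055·65105 − 26134·49961
So 49961·(-26134) ≡ 1 (mod 65105), i.e. 49961⁻¹ ≡ 38971.
Then x ≡ 38971·25194 ≡ 51974 (mod 65105); the smallest non-negative solution is x = 51974.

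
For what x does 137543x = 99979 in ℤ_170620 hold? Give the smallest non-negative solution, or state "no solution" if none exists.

First find gcd(137543, 170620):
170620 = 1*137543 + 33077
137543 = 4*33077 + 5235
33077 = 6*5235 + 1667
5235 = 3*1667 + 234
1667 = 7*234 + 29
234 = 8*29 + 2
29 = 14*2 + 1
2 = 2*1 + 0
gcd = 1, so a unique solution mod 170620 exists.
Back-substitute for the Bézout coefficients:
1 = 29 − 14·2
1 = −14·234 + 113·29
1 = 113·1667 − 805·234
1 = −805·5235 + 2528·1667
1 = 2528·33077 − 15973·5235
1 = −15973·137543 + 66420·33077
1 = 66420·170620 − 82393·137543
So 137543·(-82393) ≡ 1 (mod 170620), giving 137543⁻¹ ≡ 88227.
x ≡ 137543⁻¹·99979 ≡ 88227·99979 ≡ 134473 (mod 170620).

134473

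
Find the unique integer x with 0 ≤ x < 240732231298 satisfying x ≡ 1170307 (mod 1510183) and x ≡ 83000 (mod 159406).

Write x = 1170307 + 1510183·k. Then 1510183·k ≡ 83000 − 1170307 ≡ 28535 (mod 159406).
Need 1510183⁻¹ mod 159406. Extended Euclid on (159406, 75529):
159406 = 2·75529 + 8348
75529 = 9·8348 + 397
8348 = 21·397 + 11
397 = 36·11 + 1
11 = 11·1 + 0
Back-substitute:
1 = 397 − 36·11
1 = −36·8348 + 757·397
1 = 757·75529 − 6849·8348
1 = −6849·159406 + 14455·75529
1510183⁻¹ ≡ 14455 (mod 159406), so k ≡ 14455·28535 ≡ 90103 (mod 159406).
x = 1170307 + 1510183·90103 = 136073189156.

136073189156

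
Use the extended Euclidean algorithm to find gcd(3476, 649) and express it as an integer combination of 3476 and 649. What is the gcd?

Repeated division:
3476 = 5·649 + 231
649 = 2·231 + 187
231 = 1·187 + 44
187 = 4·44 + 11
44 = 4·11 + 0
gcd(3476, 649) = 11.
Working backward:
11 = 187 − 4·44
11 = −4·231 + 5·187
11 = 5·649 − 14·231
11 = −14·3476 + 75·649
So 11 = (-14)·3476 + (75)·649.

11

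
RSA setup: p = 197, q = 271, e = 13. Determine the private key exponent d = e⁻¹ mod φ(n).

φ(n) = (p−1)(q−1) = 196·270 = 52920.
Need d with 13·d ≡ 1 (mod 52920). Apply the extended Euclidean algorithm:
52920 = 4070×13 + 10
13 = 1×10 + 3
10 = 3×3 + 1
3 = 3×1 + 0
Back-substitute:
1 = 10 − 3·3
1 = −3·13 + 4·10
1 = 4·52920 − 16283·13
So 13·(-16283) ≡ 1 (mod 52920), hence d ≡ -16283 ≡ 36637 (mod 52920).

36637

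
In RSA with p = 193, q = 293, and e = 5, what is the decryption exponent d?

φ(n) = (p−1)(q−1) = 192·292 = 56064.
Need d with 5·d ≡ 1 (mod 56064). Apply the extended Euclidean algorithm:
56064 = 11212·5 + 4
5 = 1·4 + 1
4 = 4·1 + 0
Back-substitute:
1 = 5 − 4
1 = −56064 + 11213·5
So 5·11213 ≡ 1 (mod 56064), hence d = 11213.

11213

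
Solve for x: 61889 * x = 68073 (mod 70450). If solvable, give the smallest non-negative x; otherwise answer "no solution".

First find gcd(61889, 70450):
70450 = 1·61889 + 8561
61889 = 7·8561 + 1962
8561 = 4·1962 + 713
1962 = 2·713 + 536
713 = 1·536 + 177
536 = 3·177 + 5
177 = 35·5 + 2
5 = 2·2 + 1
2 = 2·1 + 0
gcd = 1, so a unique solution mod 70450 exists.
Back-substitute for the Bézout coefficients:
1 = 5 − 2·2
1 = −2·177 + 71·5
1 = 71·536 − 215·177
1 = −215·713 + 286·536
1 = 286·1962 − 787·713
1 = −787·8561 + 3434·1962
1 = 3434·61889 − 24825·8561
1 = −24825·70450 + 28259·61889
So 61889·(28259) ≡ 1 (mod 70450), giving 61889⁻¹ ≡ 28259.
x ≡ 61889⁻¹·68073 ≡ 28259·68073 ≡ 37657 (mod 70450).

37657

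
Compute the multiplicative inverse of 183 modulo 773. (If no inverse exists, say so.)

gcd(773, 183) by repeated division:
773 = 4×183 + 41
183 = 4×41 + 19
41 = 2×19 + 3
19 = 6×3 + 1
3 = 3×1 + 0
gcd = 1, so the inverse exists. Back-substitute:
1 = 19 − 6·3
1 = −6·41 + 13·19
1 = 13·183 − 58·41
1 = −58·773 + 245·183
So 183·245 ≡ 1 (mod 773).

245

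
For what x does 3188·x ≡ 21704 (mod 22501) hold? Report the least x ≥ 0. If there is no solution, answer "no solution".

First find gcd(3188, 22501):
22501 = 7×3188 + 185
3188 = 17×185 + 43
185 = 4×43 + 13
43 = 3×13 + 4
13 = 3×4 + 1
4 = 4×1 + 0
gcd = 1, so a unique solution mod 22501 exists.
Back-substitute for the Bézout coefficients:
1 = 13 − 3·4
1 = −3·43 + 10·13
1 = 10·185 − 43·43
1 = −43·3188 + 741·185
1 = 741·22501 − 5230·3188
So 3188·(-5230) ≡ 1 (mod 22501), giving 3188⁻¹ ≡ 17271.
x ≡ 3188⁻¹·21704 ≡ 17271·21704 ≡ 5625 (mod 22501).

5625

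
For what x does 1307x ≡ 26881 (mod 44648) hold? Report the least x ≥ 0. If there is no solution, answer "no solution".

First find gcd(1307, 44648):
44648 = 34·1307 + 210
1307 = 6·210 + 47
210 = 4·47 + 22
47 = 2·22 + 3
22 = 7·3 + 1
3 = 3·1 + 0
gcd = 1, so a unique solution mod 44648 exists.
Back-substitute for the Bézout coefficients:
1 = 22 − 7·3
1 = −7·47 + 15·22
1 = 15·210 − 67·47
1 = −67·1307 + 417·210
1 = 417·44648 − 14245·1307
So 1307·(-14245) ≡ 1 (mod 44648), giving 1307⁻¹ ≡ 30403.
x ≡ 1307⁻¹·26881 ≡ 30403·26881 ≡ 26051 (mod 44648).

26051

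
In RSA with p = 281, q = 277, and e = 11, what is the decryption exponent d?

φ(n) = (p−1)(q−1) = 280·276 = 77280.
Need d with 11·d ≡ 1 (mod 77280). Apply the extended Euclidean algorithm:
77280 = 7025×11 + 5
11 = 2×5 + 1
5 = 5×1 + 0
Back-substitute:
1 = 11 − 2·5
1 = −2·77280 + 14051·11
So 11·14051 ≡ 1 (mod 77280), hence d = 14051.

14051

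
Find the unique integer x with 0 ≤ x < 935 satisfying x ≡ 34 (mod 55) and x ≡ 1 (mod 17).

Write x = 34 + 55·k. Then 55·k ≡ 1 − 34 ≡ 1 (mod 17).
Need 55⁻¹ mod 17. Extended Euclid on (17, 4):
17 = 4*4 + 1
4 = 4*1 + 0
Back-substitute:
1 = 17 − 4·4
55⁻¹ ≡ 13 (mod 17), so k ≡ 13·1 ≡ 13 (mod 17).
x = 34 + 55·13 = 749.

749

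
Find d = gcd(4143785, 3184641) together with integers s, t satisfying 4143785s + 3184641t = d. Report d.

Euclidean algorithm:
4143785 = 1·3184641 + 959144
3184641 = 3·959144 + 307209
959144 = 3·307209 + 37517
307209 = 8·37517 + 7073
37517 = 5·7073 + 2152
7073 = 3·2152 + 617
2152 = 3·617 + 301
617 = 2·301 + 15
301 = 20·15 + 1
15 = 15·1 + 0
gcd(4143785, 3184641) = 1.
Working backward:
1 = 301 − 20·15
1 = −20·617 + 41·301
1 = 41·2152 − 143·617
1 = −143·7073 + 470·2152
1 = 470·37517 − 2493·7073
1 = −2493·307209 + 20414·37517
1 = 20414·959144 − 63735·307209
1 = −63735·3184641 + 211619·959144
1 = 211619·4143785 − 275354·3184641
So 1 = (211619)·4143785 + (-275354)·3184641.

1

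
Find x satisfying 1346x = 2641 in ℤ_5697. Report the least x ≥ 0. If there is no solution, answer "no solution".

2114

First find gcd(1346, 5697):
5697 = 4*1346 + 313
1346 = 4*313 + 94
313 = 3*94 + 31
94 = 3*31 + 1
31 = 31*1 + 0
gcd = 1, so a unique solution mod 5697 exists.
Back-substitute for the Bézout coefficients:
1 = 94 − 3·31
1 = −3·313 + 10·94
1 = 10·1346 − 43·313
1 = −43·5697 + 182·1346
So 1346·(182) ≡ 1 (mod 5697), giving 1346⁻¹ ≡ 182.
x ≡ 1346⁻¹·2641 ≡ 182·2641 ≡ 2114 (mod 5697).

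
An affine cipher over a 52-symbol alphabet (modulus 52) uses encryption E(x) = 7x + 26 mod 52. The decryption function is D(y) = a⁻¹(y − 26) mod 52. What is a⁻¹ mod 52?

15

Run Euclid on (52, 7):
52 = 7·7 + 3
7 = 2·3 + 1
3 = 3·1 + 0
Since gcd(7, 52) = 1, back-substitute to write 1 as a combination:
1 = 7 − 2·3
1 = −2·52 + 15·7
So 7·15 ≡ 1 (mod 52).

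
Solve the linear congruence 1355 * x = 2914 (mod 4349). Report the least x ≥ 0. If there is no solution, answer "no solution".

2695

First find gcd(1355, 4349):
4349 = 3·1355 + 284
1355 = 4·284 + 219
284 = 1·219 + 65
219 = 3·65 + 24
65 = 2·24 + 17
24 = 1·17 + 7
17 = 2·7 + 3
7 = 2·3 + 1
3 = 3·1 + 0
gcd = 1, so a unique solution mod 4349 exists.
Back-substitute for the Bézout coefficients:
1 = 7 − 2·3
1 = −2·17 + 5·7
1 = 5·24 − 7·17
1 = −7·65 + 19·24
1 = 19·219 − 64·65
1 = −64·284 + 83·219
1 = 83·1355 − 396·284
1 = −396·4349 + 1271·1355
So 1355·(1271) ≡ 1 (mod 4349), giving 1355⁻¹ ≡ 1271.
x ≡ 1355⁻¹·2914 ≡ 1271·2914 ≡ 2695 (mod 4349).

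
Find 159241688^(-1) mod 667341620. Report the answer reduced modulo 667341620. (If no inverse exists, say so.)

no inverse exists

Euclidean algorithm on 667341620, 159241688:
667341620 = 4*159241688 + 30374868
159241688 = 5*30374868 + 7367348
30374868 = 4*7367348 + 905476
7367348 = 8*905476 + 123540
905476 = 7*123540 + 40696
123540 = 3*40696 + 1452
40696 = 28*1452 + 40
1452 = 36*40 + 12
40 = 3*12 + 4
12 = 3*4 + 0
Since gcd = 4 > 1, 159241688 is not a unit mod 667341620.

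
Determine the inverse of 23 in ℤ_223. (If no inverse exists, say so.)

97

Run Euclid on (223, 23):
223 = 9×23 + 16
23 = 1×16 + 7
16 = 2×7 + 2
7 = 3×2 + 1
2 = 2×1 + 0
gcd = 1, so the inverse exists. Back-substitute:
1 = 7 − 3·2
1 = −3·16 + 7·7
1 = 7·23 − 10·16
1 = −10·223 + 97·23
So 23·97 ≡ 1 (mod 223).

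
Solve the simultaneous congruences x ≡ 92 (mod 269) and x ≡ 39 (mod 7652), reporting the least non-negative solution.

397943

Write x = 92 + 269·k. Then 269·k ≡ 39 − 92 ≡ 7599 (mod 7652).
Need 269⁻¹ mod 7652. Extended Euclid on (7652, 269):
7652 = 28×269 + 120
269 = 2×120 + 29
120 = 4×29 + 4
29 = 7×4 + 1
4 = 4×1 + 0
Back-substitute:
1 = 29 − 7·4
1 = −7·120 + 29·29
1 = 29·269 − 65·120
1 = −65·7652 + 1849·269
269⁻¹ ≡ 1849 (mod 7652), so k ≡ 1849·7599 ≡ 1479 (mod 7652).
x = 92 + 269·1479 = 397943.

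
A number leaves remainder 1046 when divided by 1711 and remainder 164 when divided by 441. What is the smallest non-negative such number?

Write x = 1046 + 1711·k. Then 1711·k ≡ 164 − 1046 ≡ 0 (mod 441).
Need 1711⁻¹ mod 441. Extended Euclid on (441, 388):
441 = 1·388 + 53
388 = 7·53 + 17
53 = 3·17 + 2
17 = 8·2 + 1
2 = 2·1 + 0
Back-substitute:
1 = 17 − 8·2
1 = −8·53 + 25·17
1 = 25·388 − 183·53
1 = −183·441 + 208·388
1711⁻¹ ≡ 208 (mod 441), so k ≡ 208·0 ≡ 0 (mod 441).
x = 1046 + 1711·0 = 1046.

1046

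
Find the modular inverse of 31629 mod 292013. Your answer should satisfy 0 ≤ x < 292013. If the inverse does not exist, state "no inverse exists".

Apply the Euclidean algorithm to 292013 and 31629:
292013 = 9×31629 + 7352
31629 = 4×7352 + 2221
7352 = 3×2221 + 689
2221 = 3×689 + 154
689 = 4×154 + 73
154 = 2×73 + 8
73 = 9×8 + 1
8 = 8×1 + 0
The gcd is 1. Working backward:
1 = 73 − 9·8
1 = −9·154 + 19·73
1 = 19·689 − 85·154
1 = −85·2221 + 274·689
1 = 274·7352 − 907·2221
1 = −907·31629 + 3902·7352
1 = 3902·292013 − 36025·31629
So 31629·(-36025) ≡ 1 (mod 292013), and -36025 ≡ 255988 (mod 292013).

255988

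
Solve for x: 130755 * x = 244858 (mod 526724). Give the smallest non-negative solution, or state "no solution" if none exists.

First find gcd(130755, 526724):
526724 = 4*130755 + 3704
130755 = 35*3704 + 1115
3704 = 3*1115 + 359
1115 = 3*359 + 38
359 = 9*38 + 17
38 = 2*17 + 4
17 = 4*4 + 1
4 = 4*1 + 0
gcd = 1, so a unique solution mod 526724 exists.
Back-substitute for the Bézout coefficients:
1 = 17 − 4·4
1 = −4·38 + 9·17
1 = 9·359 − 85·38
1 = −85·1115 + 264·359
1 = 264·3704 − 877·1115
1 = −877·130755 + 30959·3704
1 = 30959·526724 − 124713·130755
So 130755·(-124713) ≡ 1 (mod 526724), giving 130755⁻¹ ≡ 402011.
x ≡ 130755⁻¹·244858 ≡ 402011·244858 ≡ 374870 (mod 526724).

374870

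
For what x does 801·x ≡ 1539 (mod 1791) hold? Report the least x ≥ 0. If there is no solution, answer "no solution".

First find gcd(801, 1791):
1791 = 2·801 + 189
801 = 4·189 + 45
189 = 4·45 + 9
45 = 5·9 + 0
gcd = 9 and 9 | 1539, so solutions exist. Divide through by 9: 89x ≡ 171 (mod 199).
Now find 89⁻¹ mod 199:
199 = 2·89 + 21
89 = 4·21 + 5
21 = 4·5 + 1
5 = 5·1 + 0
Back-substitute:
1 = 21 − 4·5
1 = −4·89 + 17·21
1 = 17·199 − 38·89
So 89·(-38) ≡ 1 (mod 199), i.e. 89⁻¹ ≡ 161.
Then x ≡ 161·171 ≡ 69 (mod 199); the smallest non-negative solution is x = 69.

69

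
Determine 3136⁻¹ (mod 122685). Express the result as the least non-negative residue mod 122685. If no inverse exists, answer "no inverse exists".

Extended Euclidean algorithm:
122685 = 39*3136 + 381
3136 = 8*381 + 88
381 = 4*88 + 29
88 = 3*29 + 1
29 = 29*1 + 0
Since gcd(3136, 122685) = 1, back-substitute to write 1 as a combination:
1 = 88 − 3·29
1 = −3·381 + 13·88
1 = 13·3136 − 107·381
1 = −107·122685 + 4186·3136
So 3136·4186 ≡ 1 (mod 122685).

4186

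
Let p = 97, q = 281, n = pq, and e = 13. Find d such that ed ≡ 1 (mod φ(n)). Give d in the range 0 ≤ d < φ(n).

φ(n) = (p−1)(q−1) = 96·280 = 26880.
Need d with 13·d ≡ 1 (mod 26880). Apply the extended Euclidean algorithm:
26880 = 2067·13 + 9
13 = 1·9 + 4
9 = 2·4 + 1
4 = 4·1 + 0
Back-substitute:
1 = 9 − 2·4
1 = −2·13 + 3·9
1 = 3·26880 − 6203·13
So 13·(-6203) ≡ 1 (mod 26880), hence d ≡ -6203 ≡ 20677 (mod 26880).

20677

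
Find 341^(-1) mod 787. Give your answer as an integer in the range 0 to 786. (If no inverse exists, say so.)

Extended Euclidean algorithm:
787 = 2·341 + 105
341 = 3·105 + 26
105 = 4·26 + 1
26 = 26·1 + 0
Since gcd(341, 787) = 1, back-substitute to write 1 as a combination:
1 = 105 − 4·26
1 = −4·341 + 13·105
1 = 13·787 − 30·341
Thus 341·(-30) ≡ 1 (mod 787); reducing, -30 mod 787 = 757.

757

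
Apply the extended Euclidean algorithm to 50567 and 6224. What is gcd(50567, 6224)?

1

Euclidean algorithm:
50567 = 8·6224 + 775
6224 = 8·775 + 24
775 = 32·24 + 7
24 = 3·7 + 3
7 = 2·3 + 1
3 = 3·1 + 0
gcd(50567, 6224) = 1.
Express as a combination:
1 = 7 − 2·3
1 = −2·24 + 7·7
1 = 7·775 − 226·24
1 = −226·6224 + 1815·775
1 = 1815·50567 − 14746·6224
So 1 = (1815)·50567 + (-14746)·6224.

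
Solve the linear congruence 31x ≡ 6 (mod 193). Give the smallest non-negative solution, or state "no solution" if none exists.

First find gcd(31, 193):
193 = 6·31 + 7
31 = 4·7 + 3
7 = 2·3 + 1
3 = 3·1 + 0
gcd = 1, so a unique solution mod 193 exists.
Back-substitute for the Bézout coefficients:
1 = 7 − 2·3
1 = −2·31 + 9·7
1 = 9·193 − 56·31
So 31·(-56) ≡ 1 (mod 193), giving 31⁻¹ ≡ 137.
x ≡ 31⁻¹·6 ≡ 137·6 ≡ 50 (mod 193).

50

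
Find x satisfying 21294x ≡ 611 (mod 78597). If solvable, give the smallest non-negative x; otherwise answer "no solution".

gcd(21294, 78597):
78597 = 3·21294 + 14715
21294 = 1·14715 + 6579
14715 = 2·6579 + 1557
6579 = 4·1557 + 351
1557 = 4·351 + 153
351 = 2·153 + 45
153 = 3·45 + 18
45 = 2·18 + 9
18 = 2·9 + 0
gcd = 9, but 9 ∤ 611, so the congruence has no solution.

no solution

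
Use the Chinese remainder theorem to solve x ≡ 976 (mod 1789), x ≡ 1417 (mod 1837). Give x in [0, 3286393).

3065533

Write x = 976 + 1789·k. Then 1789·k ≡ 1417 − 976 ≡ 441 (mod 1837).
Need 1789⁻¹ mod 1837. Extended Euclid on (1837, 1789):
1837 = 1·1789 + 48
1789 = 37·48 + 13
48 = 3·13 + 9
13 = 1·9 + 4
9 = 2·4 + 1
4 = 4·1 + 0
Back-substitute:
1 = 9 − 2·4
1 = −2·13 + 3·9
1 = 3·48 − 11·13
1 = −11·1789 + 410·48
1 = 410·1837 − 421·1789
1789⁻¹ ≡ 1416 (mod 1837), so k ≡ 1416·441 ≡ 1713 (mod 1837).
x = 976 + 1789·1713 = 3065533.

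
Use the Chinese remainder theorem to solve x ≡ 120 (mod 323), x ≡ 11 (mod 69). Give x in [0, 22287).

16916

Write x = 120 + 323·k. Then 323·k ≡ 11 − 120 ≡ 29 (mod 69).
Need 323⁻¹ mod 69. Extended Euclid on (69, 47):
69 = 1*47 + 22
47 = 2*22 + 3
22 = 7*3 + 1
3 = 3*1 + 0
Back-substitute:
1 = 22 − 7·3
1 = −7·47 + 15·22
1 = 15·69 − 22·47
323⁻¹ ≡ 47 (mod 69), so k ≡ 47·29 ≡ 52 (mod 69).
x = 120 + 323·52 = 16916.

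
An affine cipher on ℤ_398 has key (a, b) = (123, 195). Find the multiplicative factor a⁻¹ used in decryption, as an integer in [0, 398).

Run Euclid on (398, 123):
398 = 3*123 + 29
123 = 4*29 + 7
29 = 4*7 + 1
7 = 7*1 + 0
gcd = 1, so the inverse exists. Back-substitute:
1 = 29 − 4·7
1 = −4·123 + 17·29
1 = 17·398 − 55·123
Thus 123·(-55) ≡ 1 (mod 398); reducing, -55 mod 398 = 343.

343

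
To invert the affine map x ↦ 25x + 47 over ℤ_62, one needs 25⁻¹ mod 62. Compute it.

5

Extended Euclidean algorithm:
62 = 2·25 + 12
25 = 2·12 + 1
12 = 12·1 + 0
Since gcd(25, 62) = 1, back-substitute to write 1 as a combination:
1 = 25 − 2·12
1 = −2·62 + 5·25
So 25·5 ≡ 1 (mod 62).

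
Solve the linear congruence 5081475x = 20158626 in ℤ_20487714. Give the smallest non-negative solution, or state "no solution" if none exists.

5126558

First find gcd(5081475, 20487714):
20487714 = 4·5081475 + 161814
5081475 = 31·161814 + 65241
161814 = 2·65241 + 31332
65241 = 2·31332 + 2577
31332 = 12·2577 + 408
2577 = 6·408 + 129
408 = 3·129 + 21
129 = 6·21 + 3
21 = 7·3 + 0
gcd = 3 and 3 | 20158626, so solutions exist. Divide through by 3: 1693825x ≡ 6719542 (mod 6829238).
Now find 1693825⁻¹ mod 6829238:
6829238 = 4·1693825 + 53938
1693825 = 31·53938 + 21747
53938 = 2·21747 + 10444
21747 = 2·10444 + 859
10444 = 12·859 + 136
859 = 6·136 + 43
136 = 3·43 + 7
43 = 6·7 + 1
7 = 7·1 + 0
Back-substitute:
1 = 43 − 6·7
1 = −6·136 + 19·43
1 = 19·859 − 120·136
1 = −120·10444 + 1459·859
1 = 1459·21747 − 3038·10444
1 = −3038·53938 + 7535·21747
1 = 7535·1693825 − 236623·53938
1 = −236623·6829238 + 954027·1693825
So 1693825⁻¹ ≡ 954027 (mod 6829238).
Then x ≡ 954027·6719542 ≡ 5126558 (mod 6829238); the smallest non-negative solution is x = 5126558.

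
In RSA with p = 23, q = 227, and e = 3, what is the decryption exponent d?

φ(n) = (p−1)(q−1) = 22·226 = 4972.
Need d with 3·d ≡ 1 (mod 4972). Apply the extended Euclidean algorithm:
4972 = 1657·3 + 1
3 = 3·1 + 0
Back-substitute:
1 = 4972 − 1657·3
So 3·(-1657) ≡ 1 (mod 4972), hence d ≡ -1657 ≡ 3315 (mod 4972).

3315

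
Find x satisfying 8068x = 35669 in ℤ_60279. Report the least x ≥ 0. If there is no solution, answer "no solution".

29210

First find gcd(8068, 60279):
60279 = 7·8068 + 3803
8068 = 2·3803 + 462
3803 = 8·462 + 107
462 = 4·107 + 34
107 = 3·34 + 5
34 = 6·5 + 4
5 = 1·4 + 1
4 = 4·1 + 0
gcd = 1, so a unique solution mod 60279 exists.
Back-substitute for the Bézout coefficients:
1 = 5 − 4
1 = −34 + 7·5
1 = 7·107 − 22·34
1 = −22·462 + 95·107
1 = 95·3803 − 782·462
1 = −782·8068 + 1659·3803
1 = 1659·60279 − 12395·8068
So 8068·(-12395) ≡ 1 (mod 60279), giving 8068⁻¹ ≡ 47884.
x ≡ 8068⁻¹·35669 ≡ 47884·35669 ≡ 29210 (mod 60279).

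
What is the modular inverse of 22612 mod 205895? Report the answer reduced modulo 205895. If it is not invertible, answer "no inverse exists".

6383

Extended Euclidean algorithm:
205895 = 9*22612 + 2387
22612 = 9*2387 + 1129
2387 = 2*1129 + 129
1129 = 8*129 + 97
129 = 1*97 + 32
97 = 3*32 + 1
32 = 32*1 + 0
The gcd is 1. Working backward:
1 = 97 − 3·32
1 = −3·129 + 4·97
1 = 4·1129 − 35·129
1 = −35·2387 + 74·1129
1 = 74·22612 − 701·2387
1 = −701·205895 + 6383·22612
So 22612·6383 ≡ 1 (mod 205895).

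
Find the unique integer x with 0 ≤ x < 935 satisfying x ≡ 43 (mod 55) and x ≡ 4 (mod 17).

Write x = 43 + 55·k. Then 55·k ≡ 4 − 43 ≡ 12 (mod 17).
Need 55⁻¹ mod 17. Extended Euclid on (17, 4):
17 = 4×4 + 1
4 = 4×1 + 0
Back-substitute:
1 = 17 − 4·4
55⁻¹ ≡ 13 (mod 17), so k ≡ 13·12 ≡ 3 (mod 17).
x = 43 + 55·3 = 208.

208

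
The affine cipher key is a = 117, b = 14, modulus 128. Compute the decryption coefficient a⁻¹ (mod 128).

93

Apply the Euclidean algorithm to 128 and 117:
128 = 1·117 + 11
117 = 10·11 + 7
11 = 1·7 + 4
7 = 1·4 + 3
4 = 1·3 + 1
3 = 3·1 + 0
Since gcd(117, 128) = 1, back-substitute to write 1 as a combination:
1 = 4 − 3
1 = −7 + 2·4
1 = 2·11 − 3·7
1 = −3·117 + 32·11
1 = 32·128 − 35·117
Thus 117·(-35) ≡ 1 (mod 128); reducing, -35 mod 128 = 93.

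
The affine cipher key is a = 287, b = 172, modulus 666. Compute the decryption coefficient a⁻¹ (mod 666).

485

Run Euclid on (666, 287):
666 = 2*287 + 92
287 = 3*92 + 11
92 = 8*11 + 4
11 = 2*4 + 3
4 = 1*3 + 1
3 = 3*1 + 0
gcd = 1, so the inverse exists. Back-substitute:
1 = 4 − 3
1 = −11 + 3·4
1 = 3·92 − 25·11
1 = −25·287 + 78·92
1 = 78·666 − 181·287
So 287·(-181) ≡ 1 (mod 666), and -181 ≡ 485 (mod 666).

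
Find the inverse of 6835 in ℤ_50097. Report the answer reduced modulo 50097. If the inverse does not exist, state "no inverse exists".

Apply the Euclidean algorithm to 50097 and 6835:
50097 = 7×6835 + 2252
6835 = 3×2252 + 79
2252 = 28×79 + 40
79 = 1×40 + 39
40 = 1×39 + 1
39 = 39×1 + 0
Since gcd(6835, 50097) = 1, back-substitute to write 1 as a combination:
1 = 40 − 39
1 = −79 + 2·40
1 = 2·2252 − 57·79
1 = −57·6835 + 173·2252
1 = 173·50097 − 1268·6835
Thus 6835·(-1268) ≡ 1 (mod 50097); reducing, -1268 mod 50097 = 48829.

48829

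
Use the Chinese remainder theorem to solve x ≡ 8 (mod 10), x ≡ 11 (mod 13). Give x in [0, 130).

Write x = 8 + 10·k. Then 10·k ≡ 11 − 8 ≡ 3 (mod 13).
Need 10⁻¹ mod 13. Extended Euclid on (13, 10):
13 = 1×10 + 3
10 = 3×3 + 1
3 = 3×1 + 0
Back-substitute:
1 = 10 − 3·3
1 = −3·13 + 4·10
10⁻¹ ≡ 4 (mod 13), so k ≡ 4·3 ≡ 12 (mod 13).
x = 8 + 10·12 = 128.

128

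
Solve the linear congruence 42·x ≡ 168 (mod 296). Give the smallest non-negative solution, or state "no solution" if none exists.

4

First find gcd(42, 296):
296 = 7·42 + 2
42 = 21·2 + 0
gcd = 2 and 2 | 168, so solutions exist. Divide through by 2: 21x ≡ 84 (mod 148).
Now find 21⁻¹ mod 148:
148 = 7*21 + 1
21 = 21*1 + 0
Back-substitute:
1 = 148 − 7·21
So 21·(-7) ≡ 1 (mod 148), i.e. 21⁻¹ ≡ 141.
Then x ≡ 141·84 ≡ 4 (mod 148); the smallest non-negative solution is x = 4.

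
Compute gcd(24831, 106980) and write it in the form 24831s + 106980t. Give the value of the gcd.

3

Apply Euclid's algorithm to 106980 and 24831:
106980 = 4×24831 + 7656
24831 = 3×7656 + 1863
7656 = 4×1863 + 204
1863 = 9×204 + 27
204 = 7×27 + 15
27 = 1×15 + 12
15 = 1×12 + 3
12 = 4×3 + 0
gcd(24831, 106980) = 3.
Express as a combination:
3 = 15 − 12
3 = −27 + 2·15
3 = 2·204 − 15·27
3 = −15·1863 + 137·204
3 = 137·7656 − 563·1863
3 = −563·24831 + 1826·7656
3 = 1826·106980 − 7867·24831
So 3 = (1826)·106980 + (-7867)·24831.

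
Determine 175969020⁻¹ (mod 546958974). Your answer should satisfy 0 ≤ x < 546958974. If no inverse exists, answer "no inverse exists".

no inverse exists

Compute gcd(175969020, 546958974):
546958974 = 3*175969020 + 19051914
175969020 = 9*19051914 + 4501794
19051914 = 4*4501794 + 1044738
4501794 = 4*1044738 + 322842
1044738 = 3*322842 + 76212
322842 = 4*76212 + 17994
76212 = 4*17994 + 4236
17994 = 4*4236 + 1050
4236 = 4*1050 + 36
1050 = 29*36 + 6
36 = 6*6 + 0
Since gcd = 6 > 1, 175969020 is not a unit mod 546958974.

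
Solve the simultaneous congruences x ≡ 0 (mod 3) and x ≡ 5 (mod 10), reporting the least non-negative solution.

Write x = 0 + 3·k. Then 3·k ≡ 5 − 0 ≡ 5 (mod 10).
Need 3⁻¹ mod 10. Extended Euclid on (10, 3):
10 = 3*3 + 1
3 = 3*1 + 0
Back-substitute:
1 = 10 − 3·3
3⁻¹ ≡ 7 (mod 10), so k ≡ 7·5 ≡ 5 (mod 10).
x = 0 + 3·5 = 15.

15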